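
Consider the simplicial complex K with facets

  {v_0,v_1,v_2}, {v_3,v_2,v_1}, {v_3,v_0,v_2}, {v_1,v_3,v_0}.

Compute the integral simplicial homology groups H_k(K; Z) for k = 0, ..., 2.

Order the vertices as v_0 < v_1 < v_2 < v_3. Listing each simplex with vertices in this order, K has dimension 2 with simplices:

  0-simplices (4): [v_0], [v_1], [v_2], [v_3]
  1-simplices (6): [v_0,v_1], [v_0,v_2], [v_0,v_3], [v_1,v_2], [v_1,v_3], [v_2,v_3]
  2-simplices (4): [v_0,v_1,v_2], [v_0,v_1,v_3], [v_0,v_2,v_3], [v_1,v_2,v_3]

giving chain groups C_0 ≅ Z^4, C_1 ≅ Z^6, C_2 ≅ Z^4.

The boundary map ∂_1: C_1 → C_0 is given by ∂[p,q] = [q] − [p]. For instance
  ∂[v_2,v_3] = [v_3] − [v_2].
The 4×6 boundary matrix has rank 3 and Smith normal form diag(1,1,1).

∂_2: C_2 → C_1 acts by ∂[p,q,r] = [q,r] − [p,r] + [p,q]. For instance
  ∂[v_0,v_1,v_2] = [v_1,v_2] − [v_0,v_2] + [v_0,v_1],
  ∂[v_0,v_1,v_3] = [v_1,v_3] − [v_0,v_3] + [v_0,v_1].
This gives a 6×4 integer matrix of rank 3; reducing to Smith normal form yields diagonal entries (1,1,1).

Now H_k = ker ∂_k / im ∂_{k+1}, so:

  H_0: rank C_0 − rank ∂_1 = 4 − 3 = 1, and the invariant factors of ∂_1 are all 1, so H_0 = Z.
  H_1: rank ker ∂_1 − rank ∂_2 = (6 − 3) − 3 = 0, and the invariant factors of ∂_2 are all 1, so H_1 = 0.
  H_2: rank ker ∂_2 − rank ∂_3 = (4 − 3) − 0 = 1, and there is no ∂_3, so H_2 = Z.

H_0 = Z,  H_1 = 0,  H_2 = Z.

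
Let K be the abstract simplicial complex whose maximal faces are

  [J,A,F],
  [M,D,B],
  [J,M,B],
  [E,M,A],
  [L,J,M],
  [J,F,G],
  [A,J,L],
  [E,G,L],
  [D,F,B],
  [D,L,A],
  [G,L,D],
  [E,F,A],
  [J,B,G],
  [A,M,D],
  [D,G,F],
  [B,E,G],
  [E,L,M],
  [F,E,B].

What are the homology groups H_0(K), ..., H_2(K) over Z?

Take the total order A < B < D < E < F < G < J < L < M on the vertex set. Then K (dimension 2) consists of the simplices:

  0-simplices (9): A, B, D, E, F, G, J, L, M
  1-simplices (27): AD, AE, AF, AJ, AL, AM, BD, BE, BF, BG, BJ, BM, DF, DG, DL, DM, EF, EG, EL, EM, FG, FJ, GJ, GL, JL, JM, LM
  2-simplices (18): ADL, ADM, AEF, AEM, AFJ, AJL, BDF, BDM, BEF, BEG, BGJ, BJM, DFG, DGL, EGL, ELM, FGJ, JLM

giving chain groups C_0 ≅ Z^9, C_1 ≅ Z^27, C_2 ≅ Z^18.

∂_1: C_1 → C_0 sends each edge [p,q] (with p < q) to q − p. For instance
  ∂EL = L − E.
This gives a 9×27 integer matrix of rank 8; reducing to Smith normal form yields diagonal entries (1,1,1,1,1,1,1,1).

Boundary ∂_2: C_2 → C_1 maps a triangle to the signed sum of its edges. For instance
  ∂BDM = DM − BM + BD,
  ∂DFG = FG − DG + DF.
The resulting 27×18 matrix has rank 18, and its Smith normal form has invariant factors (1,1,1,1,1,1,1,1,1,1,1,1,1,1,1,1,1,2).

Now H_k = ker ∂_k / im ∂_{k+1}, so:

  H_0: rank C_0 − rank ∂_1 = 9 − 8 = 1, and the invariant factors of ∂_1 are all 1, so H_0 ≅ Z.
  H_1: rank ker ∂_1 − rank ∂_2 = (27 − 8) − 18 = 1, and ∂_2 has invariant factor 2 > 1, so H_1 ≅ Z ⊕ Z/2.
  H_2: rank ker ∂_2 − rank ∂_3 = (18 − 18) − 0 = 0, and there is no ∂_3, so H_2 ≅ 0.

As a check, the Euler characteristic is 9 − 27 + 18 = 0, which agrees with 1 − 1 + 0 = 0.

H_0 = Z,  H_1 = Z ⊕ Z/2,  H_2 = 0.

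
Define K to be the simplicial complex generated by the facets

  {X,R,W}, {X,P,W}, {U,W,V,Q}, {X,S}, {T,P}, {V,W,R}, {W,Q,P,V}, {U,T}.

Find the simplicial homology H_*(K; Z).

Take the total order P < Q < R < S < T < U < V < W < X on the vertex set. Then K (dimension 3) consists of the simplices:

  0-simplices (9): P, Q, R, S, T, U, V, W, X
  1-simplices (17): PQ, PT, PV, PW, PX, QU, QV, QW, RV, RW, RX, SX, TU, UV, UW, VW, WX
  2-simplices (10): PQV, PQW, PVW, PWX, QUV, QUW, QVW, RVW, RWX, UVW
  3-simplices (2): PQVW, QUVW

giving chain groups C_0 ≅ Z^9, C_1 ≅ Z^17, C_2 ≅ Z^10, C_3 ≅ Z^2.

The boundary map ∂_1: C_1 → C_0 sends each edge [p,q] (with p < q) to q − p. For instance
  ∂PX = X − P.
As a 9×17 matrix over Z this has rank 8, with invariant factors (1,1,1,1,1,1,1,1).

Boundary ∂_2: C_2 → C_1 sends each 2-simplex [p,q,r] to [q,r] − [p,r] + [p,q]. For instance
  ∂QUV = UV − QV + QU,
  ∂RWX = WX − RX + RW.
As a 17×10 matrix over Z this has rank 8, with invariant factors (1,1,1,1,1,1,1,1).

Boundary ∂_3: C_3 → C_2 sends each 3-simplex σ to the alternating sum Σ_i (−1)^i (σ with its i-th vertex removed). For instance
  ∂PQVW = QVW − PVW + PQW − PQV,
  ∂QUVW = UVW − QVW + QUW − QUV.
The 10×2 boundary matrix has rank 2 and Smith normal form diag(1,1).

Now H_k = ker ∂_k / im ∂_{k+1}, so:

  H_0: rank C_0 − rank ∂_1 = 9 − 8 = 1, and the invariant factors of ∂_1 are all 1, so H_0 = Z.
  H_1: rank ker ∂_1 − rank ∂_2 = (17 − 8) − 8 = 1, and the invariant factors of ∂_2 are all 1, so H_1 = Z.
  H_2: rank ker ∂_2 − rank ∂_3 = (10 − 8) − 2 = 0, and the invariant factors of ∂_3 are all 1, so H_2 = 0.
  H_3: rank ker ∂_3 − rank ∂_4 = (2 − 2) − 0 = 0, and there is no ∂_4, so H_3 = 0.

H_0 ≅ Z,  H_1 ≅ Z,  H_2 = 0,  H_3 = 0.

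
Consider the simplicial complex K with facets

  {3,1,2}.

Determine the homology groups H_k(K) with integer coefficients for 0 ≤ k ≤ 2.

H_0 ≅ Z,  H_1 = 0,  H_2 = 0.

Order the vertices as 1 < 2 < 3. Listing each simplex with vertices in this order, K has dimension 2 with simplices:

  0-simplices (3): [1], [2], [3]
  1-simplices (3): [1,2], [1,3], [2,3]
  2-simplices (1): [1,2,3]

giving chain groups C_0 ≅ Z^3, C_1 ≅ Z^3, C_2 ≅ Z^1.

Boundary ∂_1: C_1 → C_0 maps an edge to its endpoints' difference, ∂[p,q] = q − p.
As a 3×3 matrix over Z this has rank 2, with invariant factors (1,1).

∂_2: C_2 → C_1 acts by ∂[p,q,r] = [q,r] − [p,r] + [p,q]. For instance
  ∂[1,2,3] = [2,3] − [1,3] + [1,2].
As a 3×1 matrix over Z this has rank 1, with invariant factors (1).

Computing H_k = (kernel of ∂_k) / (image of ∂_{k+1}):

  H_0: rank C_0 − rank ∂_1 = 3 − 2 = 1, and the invariant factors of ∂_1 are all 1, so H_0 = Z.
  H_1: rank ker ∂_1 − rank ∂_2 = (3 − 2) − 1 = 0, and the invariant factors of ∂_2 are all 1, so H_1 = 0.
  H_2: rank ker ∂_2 − rank ∂_3 = (1 − 1) − 0 = 0, and there is no ∂_3, so H_2 = 0.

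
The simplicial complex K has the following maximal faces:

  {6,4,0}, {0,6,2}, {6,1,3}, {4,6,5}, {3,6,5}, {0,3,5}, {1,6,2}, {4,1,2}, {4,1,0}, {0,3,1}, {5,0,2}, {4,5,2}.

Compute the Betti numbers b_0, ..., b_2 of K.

Order the vertices as 0 < 1 < 2 < 3 < 4 < 5 < 6. Listing each simplex with vertices in this order, K has dimension 2 with simplices:

  0-simplices (7): [0], [1], [2], [3], [4], [5], [6]
  1-simplices (18): [0,1], [0,2], [0,3], [0,4], [0,5], [0,6], [1,2], [1,3], [1,4], [1,6], [2,4], [2,5], [2,6], [3,5], [3,6], [4,5], [4,6], [5,6]
  2-simplices (12): [0,1,3], [0,1,4], [0,2,5], [0,2,6], [0,3,5], [0,4,6], [1,2,4], [1,2,6], [1,3,6], [2,4,5], [3,5,6], [4,5,6]

giving chain groups C_0 ≅ Z^7, C_1 ≅ Z^18, C_2 ≅ Z^12.

∂_1: C_1 → C_0 sends each edge [p,q] (with p < q) to q − p.
As a 7×18 matrix over Z this has rank 6, with invariant factors (1,1,1,1,1,1).

∂_2: C_2 → C_1 sends each 2-simplex [p,q,r] to [q,r] − [p,r] + [p,q]. For instance
  ∂[0,4,6] = [4,6] − [0,6] + [0,4],
  ∂[4,5,6] = [5,6] − [4,6] + [4,5].
As a 18×12 matrix over Z this has rank 12, with invariant factors (1,1,1,1,1,1,1,1,1,1,1,2).

Now H_k = ker ∂_k / im ∂_{k+1}, so:

  H_0: rank C_0 − rank ∂_1 = 7 − 6 = 1, and the invariant factors of ∂_1 are all 1, so H_0 = Z.
  H_1: rank ker ∂_1 − rank ∂_2 = (18 − 6) − 12 = 0, and ∂_2 has invariant factor 2 > 1, so H_1 = Z/2Z.
  H_2: rank ker ∂_2 − rank ∂_3 = (12 − 12) − 0 = 0, and there is no ∂_3, so H_2 = 0.

Hence the Betti numbers are b_0 = 1, b_1 = 0, b_2 = 0.

b_0 = 1, b_1 = 0, b_2 = 0.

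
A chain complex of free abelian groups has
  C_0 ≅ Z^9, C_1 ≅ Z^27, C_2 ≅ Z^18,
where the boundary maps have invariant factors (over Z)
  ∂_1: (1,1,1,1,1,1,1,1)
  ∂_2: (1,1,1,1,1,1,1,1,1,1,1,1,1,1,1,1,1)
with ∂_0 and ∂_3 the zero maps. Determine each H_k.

H_0: b_0 = 9 − 0 − 8 = 1; torsion from ∂_1 factors > 1: none. So H_0 ≅ Z.
H_1: b_1 = 27 − 8 − 17 = 2; torsion from ∂_2 factors > 1: none. So H_1 ≅ Z^2.
H_2: b_2 = 18 − 17 − 0 = 1; torsion from ∂_3 factors > 1: none. So H_2 ≅ Z.

H_0 ≅ Z,  H_1 ≅ Z^2,  H_2 ≅ Z.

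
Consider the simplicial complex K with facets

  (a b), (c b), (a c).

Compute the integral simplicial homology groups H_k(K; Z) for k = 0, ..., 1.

H_0 ≅ Z,  H_1 ≅ Z.

Fix the vertex order a < b < c and write every simplex with vertices in increasing order. Then dim K = 1 and the simplices of K are:

  0-simplices (3): a, b, c
  1-simplices (3): ab, ac, bc

giving chain groups C_0 ≅ Z^3, C_1 ≅ Z^3.

Boundary ∂_1: C_1 → C_0 sends each edge [p,q] (with p < q) to q − p. For instance
  ∂bc = c − b.
The 3×3 boundary matrix has rank 2 and Smith normal form diag(1,1).

From H_k ≅ ker(∂_k) / im(∂_{k+1}) we obtain:

  H_0: rank C_0 − rank ∂_1 = 3 − 2 = 1, and the invariant factors of ∂_1 are all 1, so H_0 = Z.
  H_1: rank ker ∂_1 − rank ∂_2 = (3 − 2) − 0 = 1, and there is no ∂_2, so H_1 = Z.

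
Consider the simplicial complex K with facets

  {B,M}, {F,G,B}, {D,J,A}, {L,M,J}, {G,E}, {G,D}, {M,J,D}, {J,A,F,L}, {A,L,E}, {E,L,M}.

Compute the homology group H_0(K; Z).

H_0 ≅ Z.

Fix the vertex order A < B < D < E < F < G < J < L < M and write every simplex with vertices in increasing order. Then dim K = 3 and the simplices of K are:

  0-simplices (9): A, B, D, E, F, G, J, L, M
  1-simplices (20): AD, AE, AF, AJ, AL, BF, BG, BM, DG, DJ, DM, EG, EL, EM, FG, FJ, FL, JL, JM, LM
  2-simplices (10): ADJ, AEL, AFJ, AFL, AJL, BFG, DJM, ELM, FJL, JLM
  3-simplices (1): AFJL

so the chain groups are C_0 ≅ Z^9, C_1 ≅ Z^20, C_2 ≅ Z^10, C_3 ≅ Z^1.

Boundary ∂_1: C_1 → C_0 is given by ∂[p,q] = [q] − [p].
The resulting 9×20 matrix has rank 8, and its Smith normal form has invariant factors (1,1,1,1,1,1,1,1).

∂_2: C_2 → C_1 acts by ∂[p,q,r] = [q,r] − [p,r] + [p,q]. For instance
  ∂ELM = LM − EM + EL,
  ∂AJL = JL − AL + AJ.
The 20×10 boundary matrix has rank 9 and Smith normal form diag(1,1,1,1,1,1,1,1,1).

∂_3: C_3 → C_2 sends each 3-simplex σ to the alternating sum Σ_i (−1)^i (σ with its i-th vertex removed). For instance
  ∂AFJL = FJL − AJL + AFL − AFJ.
As a 10×1 matrix over Z this has rank 1, with invariant factors (1).

Computing H_k = (kernel of ∂_k) / (image of ∂_{k+1}):

  H_0: rank C_0 − rank ∂_1 = 9 − 8 = 1, and the invariant factors of ∂_1 are all 1, so H_0 ≅ Z.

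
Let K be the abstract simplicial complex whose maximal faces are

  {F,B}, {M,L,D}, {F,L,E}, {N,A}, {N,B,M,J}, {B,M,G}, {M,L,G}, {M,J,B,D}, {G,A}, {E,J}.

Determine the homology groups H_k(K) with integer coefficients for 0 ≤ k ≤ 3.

Fix the vertex order A < B < D < E < F < G < J < L < M < N and write every simplex with vertices in increasing order. Then dim K = 3 and the simplices of K are:

  0-simplices (10): A, B, D, E, F, G, J, L, M, N
  1-simplices (21): AG, AN, BD, BF, BG, BJ, BM, BN, DJ, DL, DM, EF, EJ, EL, FL, GL, GM, JM, JN, LM, MN
  2-simplices (11): BDJ, BDM, BGM, BJM, BJN, BMN, DJM, DLM, EFL, GLM, JMN
  3-simplices (2): BDJM, BJMN

Hence C_0 ≅ Z^10, C_1 ≅ Z^21, C_2 ≅ Z^11, C_3 ≅ Z^2.

The boundary map ∂_1: C_1 → C_0 is given by ∂[p,q] = [q] − [p]. For instance
  ∂DJ = J − D.
The resulting 10×21 matrix has rank 9, and its Smith normal form has invariant factors (1,1,1,1,1,1,1,1,1).

∂_2: C_2 → C_1 sends each 2-simplex [p,q,r] to [q,r] − [p,r] + [p,q]. For instance
  ∂BGM = GM − BM + BG,
  ∂BJM = JM − BM + BJ.
This gives a 21×11 integer matrix of rank 9; reducing to Smith normal form yields diagonal entries (1,1,1,1,1,1,1,1,1).

Boundary ∂_3: C_3 → C_2 sends each 3-simplex σ to the alternating sum Σ_i (−1)^i (σ with its i-th vertex removed). For instance
  ∂BJMN = JMN − BMN + BJN − BJM,
  ∂BDJM = DJM − BJM + BDM − BDJ.
As a 11×2 matrix over Z this has rank 2, with invariant factors (1,1).

Now H_k = ker ∂_k / im ∂_{k+1}, so:

  H_0: rank C_0 − rank ∂_1 = 10 − 9 = 1, and the invariant factors of ∂_1 are all 1, so H_0 ≅ Z.
  H_1: rank ker ∂_1 − rank ∂_2 = (21 − 9) − 9 = 3, and the invariant factors of ∂_2 are all 1, so H_1 ≅ Z^3.
  H_2: rank ker ∂_2 − rank ∂_3 = (11 − 9) − 2 = 0, and the invariant factors of ∂_3 are all 1, so H_2 ≅ 0.
  H_3: rank ker ∂_3 − rank ∂_4 = (2 − 2) − 0 = 0, and there is no ∂_4, so H_3 ≅ 0.

As a check, the Euler characteristic is 10 − 21 + 11 − 2 = -2, which agrees with 1 − 3 + 0 − 0 = -2.

H_0 ≅ Z,  H_1 ≅ Z^3,  H_2 = 0,  H_3 = 0.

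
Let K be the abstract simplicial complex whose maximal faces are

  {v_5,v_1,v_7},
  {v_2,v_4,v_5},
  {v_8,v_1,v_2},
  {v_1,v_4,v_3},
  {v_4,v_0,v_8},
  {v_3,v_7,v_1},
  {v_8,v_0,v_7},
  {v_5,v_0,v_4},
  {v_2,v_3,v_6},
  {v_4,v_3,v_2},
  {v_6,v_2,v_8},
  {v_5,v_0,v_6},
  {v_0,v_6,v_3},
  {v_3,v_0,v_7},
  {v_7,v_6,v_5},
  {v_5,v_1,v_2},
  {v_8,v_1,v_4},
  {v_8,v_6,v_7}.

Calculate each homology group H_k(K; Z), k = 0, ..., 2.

H_0 = Z,  H_1 = Z × Z/2,  H_2 = 0.

Fix the vertex order v_0 < v_1 < v_2 < v_3 < v_4 < v_5 < v_6 < v_7 < v_8 and write every simplex with vertices in increasing order. Then dim K = 2 and the simplices of K are:

  0-simplices (9): [v_0], [v_1], [v_2], [v_3], [v_4], [v_5], [v_6], [v_7], [v_8]
  1-simplices (27): (27 of them)
  2-simplices (18): (18 of them)

so the chain groups are C_0 ≅ Z^9, C_1 ≅ Z^27, C_2 ≅ Z^18.

∂_1: C_1 → C_0 maps an edge to its endpoints' difference, ∂[p,q] = q − p.
As a 9×27 matrix over Z this has rank 8, with invariant factors (1,1,1,1,1,1,1,1).

The boundary map ∂_2: C_2 → C_1 maps a triangle to the signed sum of its edges. For instance
  ∂[v_0,v_3,v_7] = [v_3,v_7] − [v_0,v_7] + [v_0,v_3],
  ∂[v_2,v_4,v_5] = [v_4,v_5] − [v_2,v_5] + [v_2,v_4].
The 27×18 boundary matrix has rank 18 and Smith normal form diag(1,1,1,1,1,1,1,1,1,1,1,1,1,1,1,1,1,2).

Reading off H_k = ker ∂_k / im ∂_{k+1}:

  H_0: rank C_0 − rank ∂_1 = 9 − 8 = 1, and the invariant factors of ∂_1 are all 1, so H_0 = Z.
  H_1: rank ker ∂_1 − rank ∂_2 = (27 − 8) − 18 = 1, and ∂_2 has invariant factor 2 > 1, so H_1 = Z × Z/2.
  H_2: rank ker ∂_2 − rank ∂_3 = (18 − 18) − 0 = 0, and there is no ∂_3, so H_2 = 0.

(K is a triangulation of the Klein bottle.)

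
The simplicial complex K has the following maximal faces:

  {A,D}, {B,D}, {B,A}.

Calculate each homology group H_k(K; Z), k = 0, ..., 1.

H_0 = Z,  H_1 = Z.

Order the vertices as A < B < D. Listing each simplex with vertices in this order, K has dimension 1 with simplices:

  0-simplices (3): A, B, D
  1-simplices (3): AB, AD, BD

giving chain groups C_0 ≅ Z^3, C_1 ≅ Z^3.

∂_1: C_1 → C_0 maps an edge to its endpoints' difference, ∂[p,q] = q − p. For instance
  ∂BD = D − B.
As a 3×3 matrix over Z this has rank 2, with invariant factors (1,1).

Now H_k = ker ∂_k / im ∂_{k+1}, so:

  H_0: rank C_0 − rank ∂_1 = 3 − 2 = 1, and the invariant factors of ∂_1 are all 1, so H_0 = Z.
  H_1: rank ker ∂_1 − rank ∂_2 = (3 − 2) − 0 = 1, and there is no ∂_2, so H_1 = Z.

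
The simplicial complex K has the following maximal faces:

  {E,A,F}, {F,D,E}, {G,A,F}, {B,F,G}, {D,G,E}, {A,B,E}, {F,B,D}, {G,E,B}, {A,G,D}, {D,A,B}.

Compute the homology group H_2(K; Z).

Take the total order A < B < D < E < F < G on the vertex set. Then K (dimension 2) consists of the simplices:

  0-simplices (6): A, B, D, E, F, G
  1-simplices (15): AB, AD, AE, AF, AG, BD, BE, BF, BG, DE, DF, DG, EF, EG, FG
  2-simplices (10): ABD, ABE, ADG, AEF, AFG, BDF, BEG, BFG, DEF, DEG

so the chain groups are C_0 ≅ Z^6, C_1 ≅ Z^15, C_2 ≅ Z^10.

∂_1: C_1 → C_0 is given by ∂[p,q] = [q] − [p]. For instance
  ∂DE = E − D.
This gives a 6×15 integer matrix of rank 5; reducing to Smith normal form yields diagonal entries (1,1,1,1,1).

∂_2: C_2 → C_1 maps a triangle to the signed sum of its edges. For instance
  ∂ABD = BD − AD + AB,
  ∂BFG = FG − BG + BF.
As a 15×10 matrix over Z this has rank 10, with invariant factors (1,1,1,1,1,1,1,1,1,2).

Reading off H_k = ker ∂_k / im ∂_{k+1}:

  H_2: rank ker ∂_2 − rank ∂_3 = (10 − 10) − 0 = 0, and there is no ∂_3, so H_2 = 0.

H_2 ≅ 0.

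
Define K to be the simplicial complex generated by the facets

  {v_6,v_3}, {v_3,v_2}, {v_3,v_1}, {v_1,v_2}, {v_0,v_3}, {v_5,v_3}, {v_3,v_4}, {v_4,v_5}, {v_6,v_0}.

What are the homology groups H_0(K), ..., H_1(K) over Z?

K has 7 vertices, 9 edges.
rank ∂_0 = 0, rank ∂_1 = 6 ⇒ b_0 = 7 − 0 − 6 = 1; all invariant factors of ∂_1 are 1 so no torsion. So H_0 ≅ Z.
rank ∂_1 = 6, rank ∂_2 = 0 ⇒ b_1 = 9 − 6 − 0 = 3. So H_1 ≅ Z^3.

H_0 ≅ Z,  H_1 ≅ Z^3.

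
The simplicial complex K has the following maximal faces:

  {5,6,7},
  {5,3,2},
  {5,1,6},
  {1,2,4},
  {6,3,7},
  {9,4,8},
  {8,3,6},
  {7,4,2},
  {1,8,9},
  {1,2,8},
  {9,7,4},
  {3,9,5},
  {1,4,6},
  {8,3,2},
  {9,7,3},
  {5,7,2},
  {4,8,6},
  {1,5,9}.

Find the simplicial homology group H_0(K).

H_0 = Z.

Order the vertices as 1 < 2 < 3 < 4 < 5 < 6 < 7 < 8 < 9. Listing each simplex with vertices in this order, K has dimension 2 with simplices:

  0-simplices (9): [1], [2], [3], [4], [5], [6], [7], [8], [9]
  1-simplices (27): (27 of them)
  2-simplices (18): [1,2,4], [1,2,8], [1,4,6], [1,5,6], [1,5,9], [1,8,9], [2,3,5], [2,3,8], [2,4,7], [2,5,7], [3,5,9], [3,6,7], [3,6,8], [3,7,9], [4,6,8], [4,7,9], [4,8,9], [5,6,7]

Hence C_0 ≅ Z^9, C_1 ≅ Z^27, C_2 ≅ Z^18.

The boundary map ∂_1: C_1 → C_0 sends each edge [p,q] (with p < q) to q − p. For instance
  ∂[2,8] = [8] − [2].
The resulting 9×27 matrix has rank 8, and its Smith normal form has invariant factors (1,1,1,1,1,1,1,1).

Boundary ∂_2: C_2 → C_1 maps a triangle to the signed sum of its edges. For instance
  ∂[2,4,7] = [4,7] − [2,7] + [2,4],
  ∂[3,6,7] = [6,7] − [3,7] + [3,6].
This gives a 27×18 integer matrix of rank 18; reducing to Smith normal form yields diagonal entries (1,1,1,1,1,1,1,1,1,1,1,1,1,1,1,1,1,2).

Reading off H_k = ker ∂_k / im ∂_{k+1}:

  H_0: rank C_0 − rank ∂_1 = 9 − 8 = 1, and the invariant factors of ∂_1 are all 1, so H_0 ≅ Z.

(K is a triangulation of the Klein bottle.)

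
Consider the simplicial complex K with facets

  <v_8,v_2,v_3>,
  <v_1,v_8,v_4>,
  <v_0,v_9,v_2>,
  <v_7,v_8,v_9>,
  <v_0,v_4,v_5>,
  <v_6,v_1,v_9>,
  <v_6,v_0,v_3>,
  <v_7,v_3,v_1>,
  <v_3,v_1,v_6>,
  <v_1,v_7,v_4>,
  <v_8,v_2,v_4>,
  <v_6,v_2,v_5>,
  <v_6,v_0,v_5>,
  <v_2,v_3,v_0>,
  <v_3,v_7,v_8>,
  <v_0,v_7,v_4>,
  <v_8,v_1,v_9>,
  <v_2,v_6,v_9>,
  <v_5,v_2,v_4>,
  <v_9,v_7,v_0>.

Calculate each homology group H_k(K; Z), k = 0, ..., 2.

H_0 ≅ Z,  H_1 ≅ Z ⊕ Z/2Z,  H_2 = 0.

Order the vertices as v_0 < v_1 < v_2 < v_3 < v_4 < v_5 < v_6 < v_7 < v_8 < v_9. Listing each simplex with vertices in this order, K has dimension 2 with simplices:

  0-simplices (10): [v_0], [v_1], [v_2], [v_3], [v_4], [v_5], [v_6], [v_7], [v_8], [v_9]
  1-simplices (30): (30 of them)
  2-simplices (20): (20 of them)

giving chain groups C_0 ≅ Z^10, C_1 ≅ Z^30, C_2 ≅ Z^20.

∂_1: C_1 → C_0 is given by ∂[p,q] = [q] − [p]. For instance
  ∂[v_1,v_4] = [v_4] − [v_1].
As a 10×30 matrix over Z this has rank 9, with invariant factors (1,1,1,1,1,1,1,1,1).

∂_2: C_2 → C_1 maps a triangle to the signed sum of its edges. For instance
  ∂[v_2,v_6,v_9] = [v_6,v_9] − [v_2,v_9] + [v_2,v_6],
  ∂[v_0,v_2,v_3] = [v_2,v_3] − [v_0,v_3] + [v_0,v_2].
The 30×20 boundary matrix has rank 20 and Smith normal form diag(1,1,1,1,1,1,1,1,1,1,1,1,1,1,1,1,1,1,1,2).

Computing H_k = (kernel of ∂_k) / (image of ∂_{k+1}):

  H_0: rank C_0 − rank ∂_1 = 10 − 9 = 1, and the invariant factors of ∂_1 are all 1, so H_0 = Z.
  H_1: rank ker ∂_1 − rank ∂_2 = (30 − 9) − 20 = 1, and ∂_2 has invariant factor 2 > 1, so H_1 = Z ⊕ Z/2Z.
  H_2: rank ker ∂_2 − rank ∂_3 = (20 − 20) − 0 = 0, and there is no ∂_3, so H_2 = 0.

As a check, the Euler characteristic is 10 − 30 + 20 = 0, which agrees with 1 − 1 + 0 = 0.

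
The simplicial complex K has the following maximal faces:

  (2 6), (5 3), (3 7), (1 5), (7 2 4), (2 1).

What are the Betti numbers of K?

b_0 = 1, b_1 = 1, b_2 = 0.

K has 7 vertices, 8 edges, 1 triangle.
rank ∂_0 = 0, rank ∂_1 = 6 ⇒ b_0 = 7 − 0 − 6 = 1; all invariant factors of ∂_1 are 1 so no torsion. So H_0 ≅ Z.
rank ∂_1 = 6, rank ∂_2 = 1 ⇒ b_1 = 8 − 6 − 1 = 1; all invariant factors of ∂_2 are 1 so no torsion. So H_1 ≅ Z.
rank ∂_2 = 1, rank ∂_3 = 0 ⇒ b_2 = 1 − 1 − 0 = 0. So H_2 ≅ 0.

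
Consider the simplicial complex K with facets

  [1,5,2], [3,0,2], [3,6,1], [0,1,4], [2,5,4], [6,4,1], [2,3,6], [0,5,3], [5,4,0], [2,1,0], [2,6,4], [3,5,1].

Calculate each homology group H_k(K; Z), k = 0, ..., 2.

Take the total order 0 < 1 < 2 < 3 < 4 < 5 < 6 on the vertex set. Then K (dimension 2) consists of the simplices:

  0-simplices (7): [0], [1], [2], [3], [4], [5], [6]
  1-simplices (18): [0,1], [0,2], [0,3], [0,4], [0,5], [1,2], [1,3], [1,4], [1,5], [1,6], [2,3], [2,4], [2,5], [2,6], [3,5], [3,6], [4,5], [4,6]
  2-simplices (12): [0,1,2], [0,1,4], [0,2,3], [0,3,5], [0,4,5], [1,2,5], [1,3,5], [1,3,6], [1,4,6], [2,3,6], [2,4,5], [2,4,6]

so the chain groups are C_0 ≅ Z^7, C_1 ≅ Z^18, C_2 ≅ Z^12.

Boundary ∂_1: C_1 → C_0 maps an edge to its endpoints' difference, ∂[p,q] = q − p. For instance
  ∂[2,5] = [5] − [2].
The resulting 7×18 matrix has rank 6, and its Smith normal form has invariant factors (1,1,1,1,1,1).

∂_2: C_2 → C_1 maps a triangle to the signed sum of its edges. For instance
  ∂[0,2,3] = [2,3] − [0,3] + [0,2],
  ∂[0,1,4] = [1,4] − [0,4] + [0,1].
The 18×12 boundary matrix has rank 12 and Smith normal form diag(1,1,1,1,1,1,1,1,1,1,1,2).

From H_k ≅ ker(∂_k) / im(∂_{k+1}) we obtain:

  H_0: rank C_0 − rank ∂_1 = 7 − 6 = 1, and the invariant factors of ∂_1 are all 1, so H_0 = Z.
  H_1: rank ker ∂_1 − rank ∂_2 = (18 − 6) − 12 = 0, and ∂_2 has invariant factor 2 > 1, so H_1 = Z/2Z.
  H_2: rank ker ∂_2 − rank ∂_3 = (12 − 12) − 0 = 0, and there is no ∂_3, so H_2 = 0.

(K is a triangulation of the real projective plane RP^2.)

H_0 = Z,  H_1 = Z/2Z,  H_2 = 0.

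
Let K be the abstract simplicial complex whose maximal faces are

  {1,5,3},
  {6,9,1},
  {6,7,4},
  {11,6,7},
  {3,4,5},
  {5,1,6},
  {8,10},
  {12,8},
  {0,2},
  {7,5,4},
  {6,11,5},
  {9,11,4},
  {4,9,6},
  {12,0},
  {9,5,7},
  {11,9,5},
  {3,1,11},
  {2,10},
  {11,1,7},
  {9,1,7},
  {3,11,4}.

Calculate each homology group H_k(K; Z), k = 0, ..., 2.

H_0 = Z^2,  H_1 = Z^3,  H_2 = Z.

Order the vertices as 0 < 1 < 2 < 3 < 4 < 5 < 6 < 7 < 8 < 9 < 10 < 11 < 12. Listing each simplex with vertices in this order, K has dimension 2 with simplices:

  0-simplices (13): [0], [1], [2], [3], [4], [5], [6], [7], [8], [9], [10], [11], [12]
  1-simplices (29): (29 of them)
  2-simplices (16): [1,3,5], [1,3,11], [1,5,6], [1,6,9], [1,7,9], [1,7,11], [3,4,5], [3,4,11], [4,5,7], [4,6,7], [4,6,9], [4,9,11], [5,6,11], [5,7,9], [5,9,11], [6,7,11]

so the chain groups are C_0 ≅ Z^13, C_1 ≅ Z^29, C_2 ≅ Z^16.

Boundary ∂_1: C_1 → C_0 sends each edge [p,q] (with p < q) to q − p.
The 13×29 boundary matrix has rank 11 and Smith normal form diag(1,1,1,1,1,1,1,1,1,1,1).

Boundary ∂_2: C_2 → C_1 maps a triangle to the signed sum of its edges. For instance
  ∂[1,3,5] = [3,5] − [1,5] + [1,3],
  ∂[5,9,11] = [9,11] − [5,11] + [5,9].
The resulting 29×16 matrix has rank 15, and its Smith normal form has invariant factors (1,1,1,1,1,1,1,1,1,1,1,1,1,1,1).

From H_k ≅ ker(∂_k) / im(∂_{k+1}) we obtain:

  H_0: rank C_0 − rank ∂_1 = 13 − 11 = 2, and the invariant factors of ∂_1 are all 1, so H_0 = Z^2.
  H_1: rank ker ∂_1 − rank ∂_2 = (29 − 11) − 15 = 3, and the invariant factors of ∂_2 are all 1, so H_1 = Z^3.
  H_2: rank ker ∂_2 − rank ∂_3 = (16 − 15) − 0 = 1, and there is no ∂_3, so H_2 = Z.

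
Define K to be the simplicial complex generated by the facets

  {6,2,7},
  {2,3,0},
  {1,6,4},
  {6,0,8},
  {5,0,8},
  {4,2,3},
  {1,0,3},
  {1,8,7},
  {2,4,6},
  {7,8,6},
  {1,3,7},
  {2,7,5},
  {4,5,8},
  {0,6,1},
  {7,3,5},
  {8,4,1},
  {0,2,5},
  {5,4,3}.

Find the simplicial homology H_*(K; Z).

Take the total order 0 < 1 < 2 < 3 < 4 < 5 < 6 < 7 < 8 on the vertex set. Then K (dimension 2) consists of the simplices:

  0-simplices (9): [0], [1], [2], [3], [4], [5], [6], [7], [8]
  1-simplices (27): (27 of them)
  2-simplices (18): [0,1,3], [0,1,6], [0,2,3], [0,2,5], [0,5,8], [0,6,8], [1,3,7], [1,4,6], [1,4,8], [1,7,8], [2,3,4], [2,4,6], [2,5,7], [2,6,7], [3,4,5], [3,5,7], [4,5,8], [6,7,8]

Hence C_0 ≅ Z^9, C_1 ≅ Z^27, C_2 ≅ Z^18.

Boundary ∂_1: C_1 → C_0 sends each edge [p,q] (with p < q) to q − p. For instance
  ∂[6,8] = [8] − [6].
The 9×27 boundary matrix has rank 8 and Smith normal form diag(1,1,1,1,1,1,1,1).

The boundary map ∂_2: C_2 → C_1 sends each 2-simplex [p,q,r] to [q,r] − [p,r] + [p,q]. For instance
  ∂[3,5,7] = [5,7] − [3,7] + [3,5],
  ∂[0,1,3] = [1,3] − [0,3] + [0,1].
The resulting 27×18 matrix has rank 18, and its Smith normal form has invariant factors (1,1,1,1,1,1,1,1,1,1,1,1,1,1,1,1,1,2).

Reading off H_k = ker ∂_k / im ∂_{k+1}:

  H_0: rank C_0 − rank ∂_1 = 9 − 8 = 1, and the invariant factors of ∂_1 are all 1, so H_0 ≅ Z.
  H_1: rank ker ∂_1 − rank ∂_2 = (27 − 8) − 18 = 1, and ∂_2 has invariant factor 2 > 1, so H_1 ≅ Z ⊕ Z/2.
  H_2: rank ker ∂_2 − rank ∂_3 = (18 − 18) − 0 = 0, and there is no ∂_3, so H_2 ≅ 0.

H_0 = Z,  H_1 = Z ⊕ Z/2,  H_2 = 0.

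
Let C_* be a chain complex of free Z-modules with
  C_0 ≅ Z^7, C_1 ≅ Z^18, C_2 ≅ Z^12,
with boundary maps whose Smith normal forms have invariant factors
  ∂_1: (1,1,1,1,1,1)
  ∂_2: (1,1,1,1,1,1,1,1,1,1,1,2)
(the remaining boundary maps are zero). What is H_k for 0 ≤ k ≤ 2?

H_0: b_0 = 7 − 0 − 6 = 1; torsion from ∂_1 factors > 1: none. So H_0 ≅ Z.
H_1: b_1 = 18 − 6 − 12 = 0; torsion from ∂_2 factors > 1: [2]. So H_1 ≅ Z/2Z.
H_2: b_2 = 12 − 12 − 0 = 0; torsion from ∂_3 factors > 1: none. So H_2 ≅ 0.

H_0 ≅ Z,  H_1 ≅ Z/2Z,  H_2 = 0.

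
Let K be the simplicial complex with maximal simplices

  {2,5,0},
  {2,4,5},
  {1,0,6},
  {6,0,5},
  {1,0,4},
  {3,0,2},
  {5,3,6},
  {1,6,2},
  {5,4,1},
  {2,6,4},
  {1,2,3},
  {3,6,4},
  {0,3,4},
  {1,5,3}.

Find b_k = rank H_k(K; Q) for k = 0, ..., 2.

Order the vertices as 0 < 1 < 2 < 3 < 4 < 5 < 6. Listing each simplex with vertices in this order, K has dimension 2 with simplices:

  0-simplices (7): [0], [1], [2], [3], [4], [5], [6]
  1-simplices (21): [0,1], [0,2], [0,3], [0,4], [0,5], [0,6], [1,2], [1,3], [1,4], [1,5], [1,6], [2,3], [2,4], [2,5], [2,6], [3,4], [3,5], [3,6], [4,5], [4,6], [5,6]
  2-simplices (14): [0,1,4], [0,1,6], [0,2,3], [0,2,5], [0,3,4], [0,5,6], [1,2,3], [1,2,6], [1,3,5], [1,4,5], [2,4,5], [2,4,6], [3,4,6], [3,5,6]

Hence C_0 ≅ Z^7, C_1 ≅ Z^21, C_2 ≅ Z^14.

Boundary ∂_1: C_1 → C_0 sends each edge [p,q] (with p < q) to q − p. For instance
  ∂[5,6] = [6] − [5].
This gives a 7×21 integer matrix of rank 6; reducing to Smith normal form yields diagonal entries (1,1,1,1,1,1).

∂_2: C_2 → C_1 acts by ∂[p,q,r] = [q,r] − [p,r] + [p,q]. For instance
  ∂[1,2,3] = [2,3] − [1,3] + [1,2],
  ∂[2,4,6] = [4,6] − [2,6] + [2,4].
As a 21×14 matrix over Z this has rank 13, with invariant factors (1,1,1,1,1,1,1,1,1,1,1,1,1).

Now H_k = ker ∂_k / im ∂_{k+1}, so:

  H_0: rank C_0 − rank ∂_1 = 7 − 6 = 1, and the invariant factors of ∂_1 are all 1, so H_0 = Z.
  H_1: rank ker ∂_1 − rank ∂_2 = (21 − 6) − 13 = 2, and the invariant factors of ∂_2 are all 1, so H_1 = Z^2.
  H_2: rank ker ∂_2 − rank ∂_3 = (14 − 13) − 0 = 1, and there is no ∂_3, so H_2 = Z.

Hence the Betti numbers are b_0 = 1, b_1 = 2, b_2 = 1.

b_0 = 1, b_1 = 2, b_2 = 1.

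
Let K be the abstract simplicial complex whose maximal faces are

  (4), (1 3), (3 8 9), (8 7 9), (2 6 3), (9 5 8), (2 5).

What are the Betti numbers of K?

b_0 = 2, b_1 = 1, b_2 = 0.

Fix the vertex order 1 < 2 < 3 < 4 < 5 < 6 < 7 < 8 < 9 and write every simplex with vertices in increasing order. Then dim K = 2 and the simplices of K are:

  0-simplices (9): [1], [2], [3], [4], [5], [6], [7], [8], [9]
  1-simplices (12): [1,3], [2,3], [2,5], [2,6], [3,6], [3,8], [3,9], [5,8], [5,9], [7,8], [7,9], [8,9]
  2-simplices (4): [2,3,6], [3,8,9], [5,8,9], [7,8,9]

so the chain groups are C_0 ≅ Z^9, C_1 ≅ Z^12, C_2 ≅ Z^4.

Boundary ∂_1: C_1 → C_0 is given by ∂[p,q] = [q] − [p]. For instance
  ∂[1,3] = [3] − [1].
The resulting 9×12 matrix has rank 7, and its Smith normal form has invariant factors (1,1,1,1,1,1,1).

The boundary map ∂_2: C_2 → C_1 sends each 2-simplex [p,q,r] to [q,r] − [p,r] + [p,q]. For instance
  ∂[3,8,9] = [8,9] − [3,9] + [3,8],
  ∂[5,8,9] = [8,9] − [5,9] + [5,8].
The resulting 12×4 matrix has rank 4, and its Smith normal form has invariant factors (1,1,1,1).

Computing H_k = (kernel of ∂_k) / (image of ∂_{k+1}):

  H_0: rank C_0 − rank ∂_1 = 9 − 7 = 2, and the invariant factors of ∂_1 are all 1, so H_0 ≅ Z^2.
  H_1: rank ker ∂_1 − rank ∂_2 = (12 − 7) − 4 = 1, and the invariant factors of ∂_2 are all 1, so H_1 ≅ Z.
  H_2: rank ker ∂_2 − rank ∂_3 = (4 − 4) − 0 = 0, and there is no ∂_3, so H_2 ≅ 0.

Hence the Betti numbers are b_0 = 2, b_1 = 1, b_2 = 0.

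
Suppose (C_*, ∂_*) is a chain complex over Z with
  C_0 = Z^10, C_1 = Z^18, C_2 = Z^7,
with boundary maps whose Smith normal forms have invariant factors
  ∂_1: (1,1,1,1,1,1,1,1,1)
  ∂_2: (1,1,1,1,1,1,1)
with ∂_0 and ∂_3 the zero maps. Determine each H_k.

H_0 = Z,  H_1 = Z^2,  H_2 = 0.

H_0: b_0 = 10 − 0 − 9 = 1; torsion from ∂_1 factors > 1: none. So H_0 = Z.
H_1: b_1 = 18 − 9 − 7 = 2; torsion from ∂_2 factors > 1: none. So H_1 = Z^2.
H_2: b_2 = 7 − 7 − 0 = 0; torsion from ∂_3 factors > 1: none. So H_2 = 0.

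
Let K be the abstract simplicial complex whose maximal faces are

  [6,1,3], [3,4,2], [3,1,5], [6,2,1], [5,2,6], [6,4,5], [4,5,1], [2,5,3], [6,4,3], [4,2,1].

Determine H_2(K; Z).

H_2 = 0.

Fix the vertex order 1 < 2 < 3 < 4 < 5 < 6 and write every simplex with vertices in increasing order. Then dim K = 2 and the simplices of K are:

  0-simplices (6): [1], [2], [3], [4], [5], [6]
  1-simplices (15): [1,2], [1,3], [1,4], [1,5], [1,6], [2,3], [2,4], [2,5], [2,6], [3,4], [3,5], [3,6], [4,5], [4,6], [5,6]
  2-simplices (10): [1,2,4], [1,2,6], [1,3,5], [1,3,6], [1,4,5], [2,3,4], [2,3,5], [2,5,6], [3,4,6], [4,5,6]

giving chain groups C_0 ≅ Z^6, C_1 ≅ Z^15, C_2 ≅ Z^10.

The boundary map ∂_1: C_1 → C_0 is given by ∂[p,q] = [q] − [p]. For instance
  ∂[4,5] = [5] − [4].
This gives a 6×15 integer matrix of rank 5; reducing to Smith normal form yields diagonal entries (1,1,1,1,1).

∂_2: C_2 → C_1 acts by ∂[p,q,r] = [q,r] − [p,r] + [p,q]. For instance
  ∂[2,3,4] = [3,4] − [2,4] + [2,3],
  ∂[2,3,5] = [3,5] − [2,5] + [2,3].
As a 15×10 matrix over Z this has rank 10, with invariant factors (1,1,1,1,1,1,1,1,1,2).

Now H_k = ker ∂_k / im ∂_{k+1}, so:

  H_2: rank ker ∂_2 − rank ∂_3 = (10 − 10) − 0 = 0, and there is no ∂_3, so H_2 ≅ 0.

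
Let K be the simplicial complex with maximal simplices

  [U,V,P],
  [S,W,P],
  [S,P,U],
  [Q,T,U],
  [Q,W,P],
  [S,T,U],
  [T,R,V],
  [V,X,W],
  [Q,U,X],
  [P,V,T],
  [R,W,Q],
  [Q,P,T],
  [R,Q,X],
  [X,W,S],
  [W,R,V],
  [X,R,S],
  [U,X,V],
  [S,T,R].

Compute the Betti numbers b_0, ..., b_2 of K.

We work with the vertex ordering P < Q < R < S < T < U < V < W < X. The simplices of K, each written with vertices in increasing order, are:

  0-simplices (9): P, Q, R, S, T, U, V, W, X
  1-simplices (27): PQ, PS, PT, PU, PV, PW, QR, QT, QU, QW, QX, RS, RT, RV, RW, RX, ST, SU, SW, SX, TU, TV, UV, UX, VW, VX, WX
  2-simplices (18): PQT, PQW, PSU, PSW, PTV, PUV, QRW, QRX, QTU, QUX, RST, RSX, RTV, RVW, STU, SWX, UVX, VWX

Hence C_0 ≅ Z^9, C_1 ≅ Z^27, C_2 ≅ Z^18.

The boundary map ∂_1: C_1 → C_0 maps an edge to its endpoints' difference, ∂[p,q] = q − p.
The resulting 9×27 matrix has rank 8, and its Smith normal form has invariant factors (1,1,1,1,1,1,1,1).

∂_2: C_2 → C_1 maps a triangle to the signed sum of its edges. For instance
  ∂PSU = SU − PU + PS,
  ∂PSW = SW − PW + PS.
The resulting 27×18 matrix has rank 18, and its Smith normal form has invariant factors (1,1,1,1,1,1,1,1,1,1,1,1,1,1,1,1,1,2).

Reading off H_k = ker ∂_k / im ∂_{k+1}:

  H_0: rank C_0 − rank ∂_1 = 9 − 8 = 1, and the invariant factors of ∂_1 are all 1, so H_0 = Z.
  H_1: rank ker ∂_1 − rank ∂_2 = (27 − 8) − 18 = 1, and ∂_2 has invariant factor 2 > 1, so H_1 = Z ⊕ Z_2.
  H_2: rank ker ∂_2 − rank ∂_3 = (18 − 18) − 0 = 0, and there is no ∂_3, so H_2 = 0.

Hence the Betti numbers are b_0 = 1, b_1 = 1, b_2 = 0.

b_0 = 1, b_1 = 1, b_2 = 0.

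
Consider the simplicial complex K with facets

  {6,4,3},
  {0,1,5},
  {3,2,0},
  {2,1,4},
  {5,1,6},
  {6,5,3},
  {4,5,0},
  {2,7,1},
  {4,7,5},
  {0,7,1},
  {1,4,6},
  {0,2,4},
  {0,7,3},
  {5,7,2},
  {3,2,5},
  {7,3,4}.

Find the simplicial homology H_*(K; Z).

Take the total order 0 < 1 < 2 < 3 < 4 < 5 < 6 < 7 on the vertex set. Then K (dimension 2) consists of the simplices:

  0-simplices (8): [0], [1], [2], [3], [4], [5], [6], [7]
  1-simplices (24): (24 of them)
  2-simplices (16): [0,1,5], [0,1,7], [0,2,3], [0,2,4], [0,3,7], [0,4,5], [1,2,4], [1,2,7], [1,4,6], [1,5,6], [2,3,5], [2,5,7], [3,4,6], [3,4,7], [3,5,6], [4,5,7]

giving chain groups C_0 ≅ Z^8, C_1 ≅ Z^24, C_2 ≅ Z^16.

The boundary map ∂_1: C_1 → C_0 is given by ∂[p,q] = [q] − [p]. For instance
  ∂[5,6] = [6] − [5].
This gives a 8×24 integer matrix of rank 7; reducing to Smith normal form yields diagonal entries (1,1,1,1,1,1,1).

∂_2: C_2 → C_1 sends each 2-simplex [p,q,r] to [q,r] − [p,r] + [p,q]. For instance
  ∂[0,4,5] = [4,5] − [0,5] + [0,4],
  ∂[3,5,6] = [5,6] − [3,6] + [3,5].
This gives a 24×16 integer matrix of rank 15; reducing to Smith normal form yields diagonal entries (1,1,1,1,1,1,1,1,1,1,1,1,1,1,1).

Now H_k = ker ∂_k / im ∂_{k+1}, so:

  H_0: rank C_0 − rank ∂_1 = 8 − 7 = 1, and the invariant factors of ∂_1 are all 1, so H_0 ≅ Z.
  H_1: rank ker ∂_1 − rank ∂_2 = (24 − 7) − 15 = 2, and the invariant factors of ∂_2 are all 1, so H_1 ≅ Z^2.
  H_2: rank ker ∂_2 − rank ∂_3 = (16 − 15) − 0 = 1, and there is no ∂_3, so H_2 ≅ Z.

H_0 = Z,  H_1 = Z^2,  H_2 = Z.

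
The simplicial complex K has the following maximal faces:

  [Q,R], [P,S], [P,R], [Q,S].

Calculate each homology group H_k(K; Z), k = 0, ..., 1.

H_0 = Z,  H_1 = Z.

Order the vertices as P < Q < R < S. Listing each simplex with vertices in this order, K has dimension 1 with simplices:

  0-simplices (4): P, Q, R, S
  1-simplices (4): PR, PS, QR, QS

so the chain groups are C_0 ≅ Z^4, C_1 ≅ Z^4.

∂_1: C_1 → C_0 is given by ∂[p,q] = [q] − [p]. For instance
  ∂QS = S − Q.
As a 4×4 matrix over Z this has rank 3, with invariant factors (1,1,1).

Now H_k = ker ∂_k / im ∂_{k+1}, so:

  H_0: rank C_0 − rank ∂_1 = 4 − 3 = 1, and the invariant factors of ∂_1 are all 1, so H_0 ≅ Z.
  H_1: rank ker ∂_1 − rank ∂_2 = (4 − 3) − 0 = 1, and there is no ∂_2, so H_1 ≅ Z.

As a check, the Euler characteristic is 4 − 4 = 0, which agrees with 1 − 1 = 0.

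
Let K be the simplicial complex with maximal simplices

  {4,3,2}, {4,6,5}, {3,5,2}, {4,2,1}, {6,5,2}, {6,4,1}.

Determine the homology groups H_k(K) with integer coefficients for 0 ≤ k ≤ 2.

H_0 ≅ Z,  H_1 ≅ Z,  H_2 = 0.

We work with the vertex ordering 1 < 2 < 3 < 4 < 5 < 6. The simplices of K, each written with vertices in increasing order, are:

  0-simplices (6): [1], [2], [3], [4], [5], [6]
  1-simplices (12): [1,2], [1,4], [1,6], [2,3], [2,4], [2,5], [2,6], [3,4], [3,5], [4,5], [4,6], [5,6]
  2-simplices (6): [1,2,4], [1,4,6], [2,3,4], [2,3,5], [2,5,6], [4,5,6]

Hence C_0 ≅ Z^6, C_1 ≅ Z^12, C_2 ≅ Z^6.

Boundary ∂_1: C_1 → C_0 is given by ∂[p,q] = [q] − [p].
This gives a 6×12 integer matrix of rank 5; reducing to Smith normal form yields diagonal entries (1,1,1,1,1).

The boundary map ∂_2: C_2 → C_1 maps a triangle to the signed sum of its edges. For instance
  ∂[1,4,6] = [4,6] − [1,6] + [1,4],
  ∂[2,5,6] = [5,6] − [2,6] + [2,5].
The 12×6 boundary matrix has rank 6 and Smith normal form diag(1,1,1,1,1,1).

From H_k ≅ ker(∂_k) / im(∂_{k+1}) we obtain:

  H_0: rank C_0 − rank ∂_1 = 6 − 5 = 1, and the invariant factors of ∂_1 are all 1, so H_0 ≅ Z.
  H_1: rank ker ∂_1 − rank ∂_2 = (12 − 5) − 6 = 1, and the invariant factors of ∂_2 are all 1, so H_1 ≅ Z.
  H_2: rank ker ∂_2 − rank ∂_3 = (6 − 6) − 0 = 0, and there is no ∂_3, so H_2 ≅ 0.

As a check, the Euler characteristic is 6 − 12 + 6 = 0, which agrees with 1 − 1 + 0 = 0.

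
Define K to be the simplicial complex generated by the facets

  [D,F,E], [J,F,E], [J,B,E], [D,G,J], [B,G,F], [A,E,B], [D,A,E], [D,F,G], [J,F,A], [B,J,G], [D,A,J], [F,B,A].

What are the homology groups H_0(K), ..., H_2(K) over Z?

Order the vertices as A < B < D < E < F < G < J. Listing each simplex with vertices in this order, K has dimension 2 with simplices:

  0-simplices (7): A, B, D, E, F, G, J
  1-simplices (18): AB, AD, AE, AF, AJ, BE, BF, BG, BJ, DE, DF, DG, DJ, EF, EJ, FG, FJ, GJ
  2-simplices (12): ABE, ABF, ADE, ADJ, AFJ, BEJ, BFG, BGJ, DEF, DFG, DGJ, EFJ

giving chain groups C_0 ≅ Z^7, C_1 ≅ Z^18, C_2 ≅ Z^12.

Boundary ∂_1: C_1 → C_0 maps an edge to its endpoints' difference, ∂[p,q] = q − p. For instance
  ∂DG = G − D.
This gives a 7×18 integer matrix of rank 6; reducing to Smith normal form yields diagonal entries (1,1,1,1,1,1).

∂_2: C_2 → C_1 maps a triangle to the signed sum of its edges. For instance
  ∂BEJ = EJ − BJ + BE,
  ∂BFG = FG − BG + BF.
The 18×12 boundary matrix has rank 12 and Smith normal form diag(1,1,1,1,1,1,1,1,1,1,1,2).

Reading off H_k = ker ∂_k / im ∂_{k+1}:

  H_0: rank C_0 − rank ∂_1 = 7 − 6 = 1, and the invariant factors of ∂_1 are all 1, so H_0 ≅ Z.
  H_1: rank ker ∂_1 − rank ∂_2 = (18 − 6) − 12 = 0, and ∂_2 has invariant factor 2 > 1, so H_1 ≅ Z/2.
  H_2: rank ker ∂_2 − rank ∂_3 = (12 − 12) − 0 = 0, and there is no ∂_3, so H_2 ≅ 0.

As a check, the Euler characteristic is 7 − 18 + 12 = 1, which agrees with 1 − 0 + 0 = 1.

H_0 = Z,  H_1 = Z/2,  H_2 = 0.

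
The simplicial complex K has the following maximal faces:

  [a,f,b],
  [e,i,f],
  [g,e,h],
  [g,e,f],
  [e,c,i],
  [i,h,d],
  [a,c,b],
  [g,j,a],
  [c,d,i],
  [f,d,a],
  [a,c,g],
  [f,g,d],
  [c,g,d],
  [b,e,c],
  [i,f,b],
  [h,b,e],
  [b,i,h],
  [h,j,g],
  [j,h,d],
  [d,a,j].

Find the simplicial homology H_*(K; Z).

H_0 ≅ Z,  H_1 ≅ Z ⊕ Z/2Z,  H_2 = 0.

We work with the vertex ordering a < b < c < d < e < f < g < h < i < j. The simplices of K, each written with vertices in increasing order, are:

  0-simplices (10): a, b, c, d, e, f, g, h, i, j
  1-simplices (30): ab, ac, ad, af, ag, aj, bc, be, bf, bh, bi, cd, ce, cg, ci, df, dg, dh, di, dj, ef, eg, eh, ei, fg, fi, gh, gj, hi, hj
  2-simplices (20): abc, abf, acg, adf, adj, agj, bce, beh, bfi, bhi, cdg, cdi, cei, dfg, dhi, dhj, efg, efi, egh, ghj

so the chain groups are C_0 ≅ Z^10, C_1 ≅ Z^30, C_2 ≅ Z^20.

Boundary ∂_1: C_1 → C_0 is given by ∂[p,q] = [q] − [p]. For instance
  ∂aj = j − a.
The 10×30 boundary matrix has rank 9 and Smith normal form diag(1,1,1,1,1,1,1,1,1).

The boundary map ∂_2: C_2 → C_1 sends each 2-simplex [p,q,r] to [q,r] − [p,r] + [p,q]. For instance
  ∂abc = bc − ac + ab,
  ∂cdi = di − ci + cd.
As a 30×20 matrix over Z this has rank 20, with invariant factors (1,1,1,1,1,1,1,1,1,1,1,1,1,1,1,1,1,1,1,2).

Computing H_k = (kernel of ∂_k) / (image of ∂_{k+1}):

  H_0: rank C_0 − rank ∂_1 = 10 − 9 = 1, and the invariant factors of ∂_1 are all 1, so H_0 ≅ Z.
  H_1: rank ker ∂_1 − rank ∂_2 = (30 − 9) − 20 = 1, and ∂_2 has invariant factor 2 > 1, so H_1 ≅ Z ⊕ Z/2Z.
  H_2: rank ker ∂_2 − rank ∂_3 = (20 − 20) − 0 = 0, and there is no ∂_3, so H_2 ≅ 0.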